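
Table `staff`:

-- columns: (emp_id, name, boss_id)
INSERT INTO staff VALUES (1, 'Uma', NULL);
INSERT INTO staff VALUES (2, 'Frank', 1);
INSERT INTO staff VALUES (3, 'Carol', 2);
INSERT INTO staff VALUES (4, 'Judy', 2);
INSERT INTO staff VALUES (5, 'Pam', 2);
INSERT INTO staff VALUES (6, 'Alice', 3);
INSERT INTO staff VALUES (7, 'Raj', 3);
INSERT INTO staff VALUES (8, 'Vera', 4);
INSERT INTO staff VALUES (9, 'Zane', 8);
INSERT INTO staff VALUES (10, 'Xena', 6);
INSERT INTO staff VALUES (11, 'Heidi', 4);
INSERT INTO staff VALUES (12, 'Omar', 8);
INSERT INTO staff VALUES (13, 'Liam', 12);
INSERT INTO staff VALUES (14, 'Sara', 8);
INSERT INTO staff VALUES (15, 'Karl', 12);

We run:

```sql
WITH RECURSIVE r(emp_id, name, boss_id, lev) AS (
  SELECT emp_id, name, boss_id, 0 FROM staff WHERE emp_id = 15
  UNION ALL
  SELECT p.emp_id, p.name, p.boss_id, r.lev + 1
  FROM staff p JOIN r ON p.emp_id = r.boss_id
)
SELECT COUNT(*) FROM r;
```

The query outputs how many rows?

6

Base: emp_id=15 (Karl), boss_id=12, lev 0.
Iteration 1: join on emp_id=12 -> Omar (id 12, boss_id=8, lev 1).
Iteration 2: join on emp_id=8 -> Vera (id 8, boss_id=4, lev 2).
Iteration 3: join on emp_id=4 -> Judy (id 4, boss_id=2, lev 3).
Iteration 4: join on emp_id=2 -> Frank (id 2, boss_id=1, lev 4).
Iteration 5: join on emp_id=1 -> Uma (id 1, boss_id=NULL, lev 5).
Iteration 6: boss_id is NULL; no match; recursion stops.
Total rows emitted: 6.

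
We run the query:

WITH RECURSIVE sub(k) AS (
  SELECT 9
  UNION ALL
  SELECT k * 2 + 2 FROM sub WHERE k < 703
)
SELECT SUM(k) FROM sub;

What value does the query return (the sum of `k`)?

Base: k=9.
Iteration 1: 9 < 703 holds -> k = 9 * 2 + 2 = 20.
Iteration 2: 20 < 703 holds -> k = 20 * 2 + 2 = 42.
Iteration 3: 42 < 703 holds -> k = 42 * 2 + 2 = 86.
Iteration 4: 86 < 703 holds -> k = 86 * 2 + 2 = 174.
Iteration 5: 174 < 703 holds -> k = 174 * 2 + 2 = 350.
Iteration 6: 350 < 703 holds -> k = 350 * 2 + 2 = 702.
Iteration 7: 702 < 703 holds -> k = 702 * 2 + 2 = 1406.
Iteration 8: 1406 < 703 fails; recursion stops.
SUM(k) = 9 + 20 + 42 + 86 + 174 + 350 + 702 + 1406 = 2789.

2789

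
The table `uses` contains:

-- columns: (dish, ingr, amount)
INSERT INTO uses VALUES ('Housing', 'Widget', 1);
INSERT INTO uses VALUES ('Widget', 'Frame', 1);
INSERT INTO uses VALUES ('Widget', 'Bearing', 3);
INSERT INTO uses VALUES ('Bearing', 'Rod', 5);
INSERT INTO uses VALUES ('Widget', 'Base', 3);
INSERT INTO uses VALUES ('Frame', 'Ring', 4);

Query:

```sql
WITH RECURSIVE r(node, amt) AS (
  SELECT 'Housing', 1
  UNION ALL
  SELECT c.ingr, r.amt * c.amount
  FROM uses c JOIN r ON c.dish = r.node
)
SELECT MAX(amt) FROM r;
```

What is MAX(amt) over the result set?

15

Base: (Housing, amt=1).
Iteration 1: components of {Housing} -> Widget = 1*1 = 1.
Iteration 2: components of {Widget} -> Base = 1*3 = 3, Bearing = 1*3 = 3, Frame = 1*1 = 1.
Iteration 3: components of {Base,Bearing,Frame} -> Ring = 1*4 = 4, Rod = 3*5 = 15.
Iteration 4: no further components; recursion stops.
amt values: 1, 1, 1, 3, 3, 4, 15; the maximum is 15.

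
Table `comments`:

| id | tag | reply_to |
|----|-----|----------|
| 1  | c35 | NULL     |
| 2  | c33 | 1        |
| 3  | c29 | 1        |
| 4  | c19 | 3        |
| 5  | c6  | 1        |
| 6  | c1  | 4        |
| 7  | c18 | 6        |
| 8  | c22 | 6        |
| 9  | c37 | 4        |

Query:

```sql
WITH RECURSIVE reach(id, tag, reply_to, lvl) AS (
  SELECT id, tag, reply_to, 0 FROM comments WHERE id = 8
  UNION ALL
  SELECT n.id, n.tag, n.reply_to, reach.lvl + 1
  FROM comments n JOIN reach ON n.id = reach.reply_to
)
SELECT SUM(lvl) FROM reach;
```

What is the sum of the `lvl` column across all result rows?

Base: id=8 (c22), reply_to=6, lvl 0.
Iteration 1: join on id=6 -> c1 (id 6, reply_to=4, lvl 1).
Iteration 2: join on id=4 -> c19 (id 4, reply_to=3, lvl 2).
Iteration 3: join on id=3 -> c29 (id 3, reply_to=1, lvl 3).
Iteration 4: join on id=1 -> c35 (id 1, reply_to=NULL, lvl 4).
Iteration 5: reply_to is NULL; no match; recursion stops.
SUM(lvl) = 0 + 1 + 2 + 3 + 4 = 10.

10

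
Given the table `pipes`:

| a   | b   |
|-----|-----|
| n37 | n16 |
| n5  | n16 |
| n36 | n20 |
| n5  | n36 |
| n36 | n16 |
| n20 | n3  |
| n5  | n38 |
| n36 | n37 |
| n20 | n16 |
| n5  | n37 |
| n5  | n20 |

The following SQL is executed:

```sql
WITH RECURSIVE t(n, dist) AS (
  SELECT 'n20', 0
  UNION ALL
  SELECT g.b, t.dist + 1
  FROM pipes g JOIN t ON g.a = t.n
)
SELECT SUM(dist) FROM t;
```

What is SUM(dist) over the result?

2

Base: (n20, dist=0).
Iteration 1: edges from {n20} -> (n16, dist=1), (n3, dist=1).
Iteration 2: no outgoing edges from {n16,n3}; recursion stops.
SUM(dist) = 0 + 1 + 1 = 2.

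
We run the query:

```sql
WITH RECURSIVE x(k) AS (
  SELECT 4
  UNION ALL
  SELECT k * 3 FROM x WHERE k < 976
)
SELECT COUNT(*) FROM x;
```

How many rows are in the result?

7

Base: k=4.
Iteration 1: 4 < 976 holds -> k = 4 * 3 = 12.
Iteration 2: 12 < 976 holds -> k = 12 * 3 = 36.
Iteration 3: 36 < 976 holds -> k = 36 * 3 = 108.
Iteration 4: 108 < 976 holds -> k = 108 * 3 = 324.
Iteration 5: 324 < 976 holds -> k = 324 * 3 = 972.
Iteration 6: 972 < 976 holds -> k = 972 * 3 = 2916.
Iteration 7: 2916 < 976 fails; recursion stops.
Total rows emitted: 7.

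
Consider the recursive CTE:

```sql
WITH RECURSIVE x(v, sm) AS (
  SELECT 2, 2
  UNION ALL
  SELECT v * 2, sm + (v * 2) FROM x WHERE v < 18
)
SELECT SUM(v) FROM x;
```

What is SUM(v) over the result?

62

Base: v=2, sm=2.
Iteration 1: 2 < 18 holds -> v = 2 * 2 = 4, sm = 2 + 4 = 6.
Iteration 2: 4 < 18 holds -> v = 4 * 2 = 8, sm = 6 + 8 = 14.
Iteration 3: 8 < 18 holds -> v = 8 * 2 = 16, sm = 14 + 16 = 30.
Iteration 4: 16 < 18 holds -> v = 16 * 2 = 32, sm = 30 + 32 = 62.
Iteration 5: 32 < 18 fails; recursion stops.
SUM(v) = 2 + 4 + 8 + 16 + 32 = 62.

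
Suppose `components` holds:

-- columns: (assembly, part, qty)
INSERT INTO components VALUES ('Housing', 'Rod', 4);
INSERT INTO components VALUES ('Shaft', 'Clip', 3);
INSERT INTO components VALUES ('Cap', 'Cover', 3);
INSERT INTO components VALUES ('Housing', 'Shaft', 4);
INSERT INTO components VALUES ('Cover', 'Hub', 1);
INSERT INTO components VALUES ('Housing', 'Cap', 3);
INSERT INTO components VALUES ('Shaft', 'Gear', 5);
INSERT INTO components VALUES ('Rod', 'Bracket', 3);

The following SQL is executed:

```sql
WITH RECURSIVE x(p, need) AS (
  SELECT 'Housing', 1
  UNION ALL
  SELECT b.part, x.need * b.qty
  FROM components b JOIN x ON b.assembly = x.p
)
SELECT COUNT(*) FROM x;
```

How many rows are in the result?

9

Base: (Housing, need=1).
Iteration 1: components of {Housing} -> Cap = 1*3 = 3, Rod = 1*4 = 4, Shaft = 1*4 = 4.
Iteration 2: components of {Cap,Rod,Shaft} -> Bracket = 4*3 = 12, Clip = 4*3 = 12, Cover = 3*3 = 9, Gear = 4*5 = 20.
Iteration 3: components of {Bracket,Clip,Cover,Gear} -> Hub = 9*1 = 9.
Iteration 4: no further components; recursion stops.
Total rows emitted: 9.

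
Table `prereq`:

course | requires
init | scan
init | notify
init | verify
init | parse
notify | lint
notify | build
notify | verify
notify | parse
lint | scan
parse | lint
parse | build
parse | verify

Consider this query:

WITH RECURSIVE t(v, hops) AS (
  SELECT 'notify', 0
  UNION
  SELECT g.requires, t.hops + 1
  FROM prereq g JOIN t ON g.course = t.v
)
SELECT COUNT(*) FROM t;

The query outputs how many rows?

10

Base: (notify, hops=0).
Iteration 1: edges from {notify} -> (build, hops=1), (lint, hops=1), (parse, hops=1), (verify, hops=1).
Iteration 2: edges from {build,lint,parse,verify} -> (build, hops=2), (lint, hops=2), (scan, hops=2), (verify, hops=2).
Iteration 3: edges from {build,lint,scan,verify} -> (scan, hops=3).
Iteration 4: no outgoing edges from {scan}; recursion stops.
Total rows emitted: 10.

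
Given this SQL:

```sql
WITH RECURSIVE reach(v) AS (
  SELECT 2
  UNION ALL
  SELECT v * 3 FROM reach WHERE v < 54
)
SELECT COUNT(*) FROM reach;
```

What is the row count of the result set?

Base: v=2.
Iteration 1: 2 < 54 holds -> v = 2 * 3 = 6.
Iteration 2: 6 < 54 holds -> v = 6 * 3 = 18.
Iteration 3: 18 < 54 holds -> v = 18 * 3 = 54.
Iteration 4: 54 < 54 fails; recursion stops.
Total rows emitted: 4.

4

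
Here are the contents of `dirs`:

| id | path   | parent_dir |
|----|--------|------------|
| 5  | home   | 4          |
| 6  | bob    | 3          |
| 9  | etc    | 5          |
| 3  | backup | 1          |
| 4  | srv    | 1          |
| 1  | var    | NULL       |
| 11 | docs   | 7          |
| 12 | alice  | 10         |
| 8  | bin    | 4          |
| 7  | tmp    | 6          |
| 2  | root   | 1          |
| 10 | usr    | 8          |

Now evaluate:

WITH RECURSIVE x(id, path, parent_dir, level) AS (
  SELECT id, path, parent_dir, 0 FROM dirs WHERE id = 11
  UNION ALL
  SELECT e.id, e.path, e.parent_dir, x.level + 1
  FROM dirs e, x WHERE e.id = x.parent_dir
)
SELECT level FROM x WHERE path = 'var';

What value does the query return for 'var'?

4

Base: id=11 (docs), parent_dir=7, level 0.
Iteration 1: join on id=7 -> tmp (id 7, parent_dir=6, level 1).
Iteration 2: join on id=6 -> bob (id 6, parent_dir=3, level 2).
Iteration 3: join on id=3 -> backup (id 3, parent_dir=1, level 3).
Iteration 4: join on id=1 -> var (id 1, parent_dir=NULL, level 4).
Iteration 5: parent_dir is NULL; no match; recursion stops.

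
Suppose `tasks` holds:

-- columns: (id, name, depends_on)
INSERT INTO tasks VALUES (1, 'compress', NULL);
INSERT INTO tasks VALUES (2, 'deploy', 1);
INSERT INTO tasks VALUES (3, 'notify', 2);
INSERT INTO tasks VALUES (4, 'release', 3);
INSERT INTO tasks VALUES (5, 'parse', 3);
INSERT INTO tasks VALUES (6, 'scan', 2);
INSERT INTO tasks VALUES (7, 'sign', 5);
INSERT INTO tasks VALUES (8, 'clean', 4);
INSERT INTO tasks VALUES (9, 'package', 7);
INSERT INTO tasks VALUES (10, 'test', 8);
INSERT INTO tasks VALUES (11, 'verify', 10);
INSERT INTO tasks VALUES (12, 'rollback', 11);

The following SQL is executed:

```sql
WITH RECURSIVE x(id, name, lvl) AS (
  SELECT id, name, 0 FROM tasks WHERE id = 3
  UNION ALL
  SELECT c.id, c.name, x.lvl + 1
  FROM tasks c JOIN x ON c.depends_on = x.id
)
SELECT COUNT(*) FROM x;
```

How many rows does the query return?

Base: id=3 (notify) at lvl 0.
Iteration 1: rows with depends_on in {3} -> release (id 4, lvl 1), parse (id 5, lvl 1).
Iteration 2: rows with depends_on in {4,5} -> sign (id 7, lvl 2), clean (id 8, lvl 2).
Iteration 3: rows with depends_on in {7,8} -> package (id 9, lvl 3), test (id 10, lvl 3).
Iteration 4: rows with depends_on in {9,10} -> verify (id 11, lvl 4).
Iteration 5: rows with depends_on in {11} -> rollback (id 12, lvl 5).
Iteration 6: no rows with depends_on in {12}; recursion stops.
Total rows emitted: 9.

9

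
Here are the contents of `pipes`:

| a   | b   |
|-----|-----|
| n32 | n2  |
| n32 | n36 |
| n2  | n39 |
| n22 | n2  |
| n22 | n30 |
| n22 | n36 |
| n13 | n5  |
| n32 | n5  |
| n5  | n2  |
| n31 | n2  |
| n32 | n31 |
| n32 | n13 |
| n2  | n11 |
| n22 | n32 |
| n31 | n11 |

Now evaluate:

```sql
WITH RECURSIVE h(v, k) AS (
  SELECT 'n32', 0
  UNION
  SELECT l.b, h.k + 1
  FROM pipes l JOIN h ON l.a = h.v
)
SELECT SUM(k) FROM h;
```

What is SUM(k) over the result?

30

Base: (n32, k=0).
Iteration 1: edges from {n32} -> (n13, k=1), (n2, k=1), (n31, k=1), (n36, k=1), (n5, k=1).
Iteration 2: edges from {n13,n2,n31,n36,n5} -> (n11, k=2), (n2, k=2), (n39, k=2), (n5, k=2). [UNION drops 2 duplicate row(s)]
Iteration 3: edges from {n11,n2,n39,n5} -> (n11, k=3), (n2, k=3), (n39, k=3).
Iteration 4: edges from {n11,n2,n39} -> (n11, k=4), (n39, k=4).
Iteration 5: no outgoing edges from {n11,n39}; recursion stops.
SUM(k) = 0 + 1 + 1 + 1 + 1 + 1 + 2 + 2 + 2 + 2 + 3 + 3 + 3 + 4 + 4 = 30.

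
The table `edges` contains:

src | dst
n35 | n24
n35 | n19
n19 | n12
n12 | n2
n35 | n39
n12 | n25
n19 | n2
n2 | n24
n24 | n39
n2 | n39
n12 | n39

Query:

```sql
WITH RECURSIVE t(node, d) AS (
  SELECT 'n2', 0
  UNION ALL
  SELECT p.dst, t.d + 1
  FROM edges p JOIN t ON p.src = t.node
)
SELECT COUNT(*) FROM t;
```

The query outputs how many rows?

4

Base: (n2, d=0).
Iteration 1: edges from {n2} -> (n24, d=1), (n39, d=1).
Iteration 2: edges from {n24,n39} -> (n39, d=2).
Iteration 3: no outgoing edges from {n39}; recursion stops.
Total rows emitted: 4.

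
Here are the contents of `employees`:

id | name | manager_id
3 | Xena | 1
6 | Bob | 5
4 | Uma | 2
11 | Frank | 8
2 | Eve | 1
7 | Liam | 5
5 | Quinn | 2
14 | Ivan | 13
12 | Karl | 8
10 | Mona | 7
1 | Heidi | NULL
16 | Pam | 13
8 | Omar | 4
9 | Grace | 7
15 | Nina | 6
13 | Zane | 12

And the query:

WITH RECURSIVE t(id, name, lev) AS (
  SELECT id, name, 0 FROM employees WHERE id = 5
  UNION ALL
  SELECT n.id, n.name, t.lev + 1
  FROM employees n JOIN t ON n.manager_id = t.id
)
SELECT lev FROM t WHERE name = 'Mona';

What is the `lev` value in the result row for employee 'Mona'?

Base: id=5 (Quinn) at lev 0.
Iteration 1: rows with manager_id in {5} -> Bob (id 6, lev 1), Liam (id 7, lev 1).
Iteration 2: rows with manager_id in {6,7} -> Grace (id 9, lev 2), Mona (id 10, lev 2), Nina (id 15, lev 2).
Iteration 3: no rows with manager_id in {9,10,15}; recursion stops.

2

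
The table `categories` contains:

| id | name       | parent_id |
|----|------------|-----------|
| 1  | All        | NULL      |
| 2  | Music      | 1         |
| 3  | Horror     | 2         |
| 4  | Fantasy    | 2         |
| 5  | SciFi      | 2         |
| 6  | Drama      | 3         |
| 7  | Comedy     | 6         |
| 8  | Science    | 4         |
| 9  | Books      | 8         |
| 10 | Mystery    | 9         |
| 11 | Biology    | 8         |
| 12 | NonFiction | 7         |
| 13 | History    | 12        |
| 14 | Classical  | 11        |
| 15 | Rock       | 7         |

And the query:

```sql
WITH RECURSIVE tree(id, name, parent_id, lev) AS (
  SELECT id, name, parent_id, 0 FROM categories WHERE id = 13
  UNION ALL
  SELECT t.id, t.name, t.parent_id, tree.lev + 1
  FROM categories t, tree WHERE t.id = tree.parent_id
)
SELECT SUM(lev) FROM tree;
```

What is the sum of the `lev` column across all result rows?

Base: id=13 (History), parent_id=12, lev 0.
Iteration 1: join on id=12 -> NonFiction (id 12, parent_id=7, lev 1).
Iteration 2: join on id=7 -> Comedy (id 7, parent_id=6, lev 2).
Iteration 3: join on id=6 -> Drama (id 6, parent_id=3, lev 3).
Iteration 4: join on id=3 -> Horror (id 3, parent_id=2, lev 4).
Iteration 5: join on id=2 -> Music (id 2, parent_id=1, lev 5).
Iteration 6: join on id=1 -> All (id 1, parent_id=NULL, lev 6).
Iteration 7: parent_id is NULL; no match; recursion stops.
SUM(lev) = 0 + 1 + 2 + 3 + 4 + 5 + 6 = 21.

21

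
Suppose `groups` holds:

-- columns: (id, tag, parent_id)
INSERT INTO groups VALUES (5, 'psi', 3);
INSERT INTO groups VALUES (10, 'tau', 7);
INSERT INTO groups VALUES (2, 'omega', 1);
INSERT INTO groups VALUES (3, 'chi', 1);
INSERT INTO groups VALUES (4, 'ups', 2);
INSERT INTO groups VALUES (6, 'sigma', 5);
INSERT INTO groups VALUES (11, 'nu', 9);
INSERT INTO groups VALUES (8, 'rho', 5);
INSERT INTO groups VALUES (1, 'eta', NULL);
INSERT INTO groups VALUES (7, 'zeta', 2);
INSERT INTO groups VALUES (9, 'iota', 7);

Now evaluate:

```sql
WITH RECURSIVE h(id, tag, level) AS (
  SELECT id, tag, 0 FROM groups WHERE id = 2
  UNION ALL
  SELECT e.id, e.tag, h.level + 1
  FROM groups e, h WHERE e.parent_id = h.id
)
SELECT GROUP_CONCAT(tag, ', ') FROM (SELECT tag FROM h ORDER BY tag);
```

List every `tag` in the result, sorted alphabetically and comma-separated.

iota, nu, omega, tau, ups, zeta

Base: id=2 (omega) at level 0.
Iteration 1: rows with parent_id in {2} -> ups (id 4, level 1), zeta (id 7, level 1).
Iteration 2: rows with parent_id in {4,7} -> iota (id 9, level 2), tau (id 10, level 2).
Iteration 3: rows with parent_id in {9,10} -> nu (id 11, level 3).
Iteration 4: no rows with parent_id in {11}; recursion stops.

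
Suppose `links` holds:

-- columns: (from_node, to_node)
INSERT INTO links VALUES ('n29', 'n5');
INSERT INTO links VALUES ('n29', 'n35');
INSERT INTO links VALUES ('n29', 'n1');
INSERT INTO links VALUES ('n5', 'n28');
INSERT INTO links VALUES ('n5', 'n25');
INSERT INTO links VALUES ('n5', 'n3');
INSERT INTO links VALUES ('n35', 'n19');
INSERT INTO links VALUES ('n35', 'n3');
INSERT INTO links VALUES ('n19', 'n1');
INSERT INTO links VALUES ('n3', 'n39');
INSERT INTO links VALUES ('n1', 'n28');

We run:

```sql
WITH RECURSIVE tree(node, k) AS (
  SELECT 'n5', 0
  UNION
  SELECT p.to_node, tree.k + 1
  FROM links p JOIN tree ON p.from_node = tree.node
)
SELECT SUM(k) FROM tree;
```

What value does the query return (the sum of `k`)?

Base: (n5, k=0).
Iteration 1: edges from {n5} -> (n25, k=1), (n28, k=1), (n3, k=1).
Iteration 2: edges from {n25,n28,n3} -> (n39, k=2).
Iteration 3: no outgoing edges from {n39}; recursion stops.
SUM(k) = 0 + 1 + 1 + 1 + 2 = 5.

5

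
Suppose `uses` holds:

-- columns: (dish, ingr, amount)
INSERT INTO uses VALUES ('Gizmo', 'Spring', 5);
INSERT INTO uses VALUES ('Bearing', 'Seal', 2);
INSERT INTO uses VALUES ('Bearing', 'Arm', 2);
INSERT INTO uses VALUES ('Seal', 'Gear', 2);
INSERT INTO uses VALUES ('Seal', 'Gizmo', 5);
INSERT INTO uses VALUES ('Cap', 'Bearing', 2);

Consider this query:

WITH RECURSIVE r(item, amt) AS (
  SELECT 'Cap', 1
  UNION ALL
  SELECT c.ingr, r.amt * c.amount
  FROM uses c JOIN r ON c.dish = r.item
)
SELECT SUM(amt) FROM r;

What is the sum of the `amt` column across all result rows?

139

Base: (Cap, amt=1).
Iteration 1: components of {Cap} -> Bearing = 1*2 = 2.
Iteration 2: components of {Bearing} -> Arm = 2*2 = 4, Seal = 2*2 = 4.
Iteration 3: components of {Arm,Seal} -> Gear = 4*2 = 8, Gizmo = 4*5 = 20.
Iteration 4: components of {Gear,Gizmo} -> Spring = 20*5 = 100.
Iteration 5: no further components; recursion stops.
SUM(amt) = 1 + 2 + 4 + 4 + 20 + 8 + 100 = 139.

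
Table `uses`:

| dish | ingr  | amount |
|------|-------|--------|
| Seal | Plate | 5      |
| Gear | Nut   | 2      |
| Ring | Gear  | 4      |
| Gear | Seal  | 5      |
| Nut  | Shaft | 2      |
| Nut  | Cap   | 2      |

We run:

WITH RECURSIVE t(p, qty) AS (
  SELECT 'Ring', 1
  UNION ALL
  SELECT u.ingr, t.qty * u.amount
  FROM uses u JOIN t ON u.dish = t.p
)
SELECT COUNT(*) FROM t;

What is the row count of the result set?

7

Base: (Ring, qty=1).
Iteration 1: components of {Ring} -> Gear = 1*4 = 4.
Iteration 2: components of {Gear} -> Nut = 4*2 = 8, Seal = 4*5 = 20.
Iteration 3: components of {Nut,Seal} -> Cap = 8*2 = 16, Plate = 20*5 = 100, Shaft = 8*2 = 16.
Iteration 4: no further components; recursion stops.
Total rows emitted: 7.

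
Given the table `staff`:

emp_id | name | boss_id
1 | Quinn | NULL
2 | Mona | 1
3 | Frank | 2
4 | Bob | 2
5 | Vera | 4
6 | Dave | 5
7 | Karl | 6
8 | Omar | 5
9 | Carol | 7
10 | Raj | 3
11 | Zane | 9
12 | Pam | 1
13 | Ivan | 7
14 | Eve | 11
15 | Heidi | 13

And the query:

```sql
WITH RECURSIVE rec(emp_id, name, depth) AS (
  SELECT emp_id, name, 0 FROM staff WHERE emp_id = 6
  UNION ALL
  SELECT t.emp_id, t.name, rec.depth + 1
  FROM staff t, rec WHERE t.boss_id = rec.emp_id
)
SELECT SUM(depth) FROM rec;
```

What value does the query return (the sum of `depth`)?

Base: emp_id=6 (Dave) at depth 0.
Iteration 1: rows with boss_id in {6} -> Karl (id 7, depth 1).
Iteration 2: rows with boss_id in {7} -> Carol (id 9, depth 2), Ivan (id 13, depth 2).
Iteration 3: rows with boss_id in {9,13} -> Zane (id 11, depth 3), Heidi (id 15, depth 3).
Iteration 4: rows with boss_id in {11,15} -> Eve (id 14, depth 4).
Iteration 5: no rows with boss_id in {14}; recursion stops.
SUM(depth) = 0 + 1 + 2 + 2 + 3 + 3 + 4 = 15.

15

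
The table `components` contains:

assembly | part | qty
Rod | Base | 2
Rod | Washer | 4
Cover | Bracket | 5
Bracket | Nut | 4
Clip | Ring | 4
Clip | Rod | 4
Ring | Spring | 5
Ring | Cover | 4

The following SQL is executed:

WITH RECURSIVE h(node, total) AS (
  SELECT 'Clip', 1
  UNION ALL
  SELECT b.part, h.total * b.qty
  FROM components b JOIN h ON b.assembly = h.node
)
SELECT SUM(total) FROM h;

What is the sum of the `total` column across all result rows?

Base: (Clip, total=1).
Iteration 1: components of {Clip} -> Ring = 1*4 = 4, Rod = 1*4 = 4.
Iteration 2: components of {Ring,Rod} -> Base = 4*2 = 8, Cover = 4*4 = 16, Spring = 4*5 = 20, Washer = 4*4 = 16.
Iteration 3: components of {Base,Cover,Spring,Washer} -> Bracket = 16*5 = 80.
Iteration 4: components of {Bracket} -> Nut = 80*4 = 320.
Iteration 5: no further components; recursion stops.
SUM(total) = 1 + 4 + 4 + 16 + 20 + 16 + 8 + 80 + 320 = 469.

469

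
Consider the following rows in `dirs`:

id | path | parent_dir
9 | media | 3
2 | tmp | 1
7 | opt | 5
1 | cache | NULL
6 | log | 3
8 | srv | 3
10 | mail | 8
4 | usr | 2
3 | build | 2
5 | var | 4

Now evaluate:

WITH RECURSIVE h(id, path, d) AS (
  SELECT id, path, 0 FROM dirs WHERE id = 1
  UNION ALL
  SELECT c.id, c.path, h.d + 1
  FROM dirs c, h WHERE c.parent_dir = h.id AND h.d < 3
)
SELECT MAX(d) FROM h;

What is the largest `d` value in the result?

Base: id=1 (cache) at d 0.
Iteration 1: rows with parent_dir in {1} -> tmp (id 2, d 1).
Iteration 2: rows with parent_dir in {2} -> build (id 3, d 2), usr (id 4, d 2).
Iteration 3: rows with parent_dir in {3,4} -> var (id 5, d 3), log (id 6, d 3), srv (id 8, d 3), media (id 9, d 3).
Iteration 4: d < 3 fails for all current rows; recursion stops.
d values: 0, 1, 2, 2, 3, 3, 3, 3; the maximum is 3.

3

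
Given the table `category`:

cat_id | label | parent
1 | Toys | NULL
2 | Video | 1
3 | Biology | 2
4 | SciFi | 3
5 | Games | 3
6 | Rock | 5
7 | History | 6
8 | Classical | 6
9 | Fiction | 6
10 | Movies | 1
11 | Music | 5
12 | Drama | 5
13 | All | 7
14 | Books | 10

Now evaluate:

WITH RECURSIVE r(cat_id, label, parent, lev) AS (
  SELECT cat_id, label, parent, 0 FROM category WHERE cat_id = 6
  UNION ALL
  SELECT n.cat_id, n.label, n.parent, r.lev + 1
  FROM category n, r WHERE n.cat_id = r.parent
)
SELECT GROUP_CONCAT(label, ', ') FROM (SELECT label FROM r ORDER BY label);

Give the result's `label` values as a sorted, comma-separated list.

Base: cat_id=6 (Rock), parent=5, lev 0.
Iteration 1: join on cat_id=5 -> Games (id 5, parent=3, lev 1).
Iteration 2: join on cat_id=3 -> Biology (id 3, parent=2, lev 2).
Iteration 3: join on cat_id=2 -> Video (id 2, parent=1, lev 3).
Iteration 4: join on cat_id=1 -> Toys (id 1, parent=NULL, lev 4).
Iteration 5: parent is NULL; no match; recursion stops.

Biology, Games, Rock, Toys, Video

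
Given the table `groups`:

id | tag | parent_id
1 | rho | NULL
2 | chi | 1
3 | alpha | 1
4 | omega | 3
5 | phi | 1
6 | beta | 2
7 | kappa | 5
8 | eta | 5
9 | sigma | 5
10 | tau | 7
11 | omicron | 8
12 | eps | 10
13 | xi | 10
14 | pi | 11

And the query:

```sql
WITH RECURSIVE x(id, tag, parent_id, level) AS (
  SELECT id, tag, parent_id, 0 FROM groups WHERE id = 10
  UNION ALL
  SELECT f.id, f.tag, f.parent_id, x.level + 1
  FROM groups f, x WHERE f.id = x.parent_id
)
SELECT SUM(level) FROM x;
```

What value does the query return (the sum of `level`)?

Base: id=10 (tau), parent_id=7, level 0.
Iteration 1: join on id=7 -> kappa (id 7, parent_id=5, level 1).
Iteration 2: join on id=5 -> phi (id 5, parent_id=1, level 2).
Iteration 3: join on id=1 -> rho (id 1, parent_id=NULL, level 3).
Iteration 4: parent_id is NULL; no match; recursion stops.
SUM(level) = 0 + 1 + 2 + 3 = 6.

6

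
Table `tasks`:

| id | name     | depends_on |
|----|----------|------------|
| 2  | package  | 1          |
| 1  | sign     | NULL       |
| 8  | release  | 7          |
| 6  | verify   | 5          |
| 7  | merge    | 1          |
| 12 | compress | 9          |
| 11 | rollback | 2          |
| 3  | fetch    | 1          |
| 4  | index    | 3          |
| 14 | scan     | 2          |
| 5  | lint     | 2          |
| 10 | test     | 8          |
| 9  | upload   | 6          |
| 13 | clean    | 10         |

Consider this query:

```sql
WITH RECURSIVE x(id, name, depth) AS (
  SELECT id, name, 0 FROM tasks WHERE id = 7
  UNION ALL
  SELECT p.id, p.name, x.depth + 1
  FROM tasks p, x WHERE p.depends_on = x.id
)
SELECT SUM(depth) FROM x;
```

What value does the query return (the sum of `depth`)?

6

Base: id=7 (merge) at depth 0.
Iteration 1: rows with depends_on in {7} -> release (id 8, depth 1).
Iteration 2: rows with depends_on in {8} -> test (id 10, depth 2).
Iteration 3: rows with depends_on in {10} -> clean (id 13, depth 3).
Iteration 4: no rows with depends_on in {13}; recursion stops.
SUM(depth) = 0 + 1 + 2 + 3 = 6.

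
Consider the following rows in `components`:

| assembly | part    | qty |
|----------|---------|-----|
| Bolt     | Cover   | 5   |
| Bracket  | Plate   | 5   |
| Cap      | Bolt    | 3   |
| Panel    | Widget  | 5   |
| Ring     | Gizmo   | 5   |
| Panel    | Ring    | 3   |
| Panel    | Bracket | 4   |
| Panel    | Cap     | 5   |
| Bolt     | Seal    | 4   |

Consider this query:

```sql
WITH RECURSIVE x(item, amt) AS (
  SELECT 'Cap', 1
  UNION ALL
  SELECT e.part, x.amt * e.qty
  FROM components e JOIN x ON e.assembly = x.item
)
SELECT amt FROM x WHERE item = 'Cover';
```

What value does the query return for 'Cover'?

15

Base: (Cap, amt=1).
Iteration 1: components of {Cap} -> Bolt = 1*3 = 3.
Iteration 2: components of {Bolt} -> Cover = 3*5 = 15, Seal = 3*4 = 12.
Iteration 3: no further components; recursion stops.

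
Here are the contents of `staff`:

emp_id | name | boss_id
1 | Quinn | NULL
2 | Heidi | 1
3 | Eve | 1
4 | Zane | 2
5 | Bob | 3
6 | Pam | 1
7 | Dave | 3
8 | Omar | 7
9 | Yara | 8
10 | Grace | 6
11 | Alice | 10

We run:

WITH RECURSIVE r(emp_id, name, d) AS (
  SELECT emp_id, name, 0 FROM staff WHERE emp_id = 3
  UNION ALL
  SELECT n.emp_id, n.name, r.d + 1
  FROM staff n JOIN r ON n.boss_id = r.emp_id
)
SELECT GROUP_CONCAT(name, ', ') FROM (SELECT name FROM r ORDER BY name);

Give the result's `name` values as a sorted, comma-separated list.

Base: emp_id=3 (Eve) at d 0.
Iteration 1: rows with boss_id in {3} -> Bob (id 5, d 1), Dave (id 7, d 1).
Iteration 2: rows with boss_id in {5,7} -> Omar (id 8, d 2).
Iteration 3: rows with boss_id in {8} -> Yara (id 9, d 3).
Iteration 4: no rows with boss_id in {9}; recursion stops.

Bob, Dave, Eve, Omar, Yara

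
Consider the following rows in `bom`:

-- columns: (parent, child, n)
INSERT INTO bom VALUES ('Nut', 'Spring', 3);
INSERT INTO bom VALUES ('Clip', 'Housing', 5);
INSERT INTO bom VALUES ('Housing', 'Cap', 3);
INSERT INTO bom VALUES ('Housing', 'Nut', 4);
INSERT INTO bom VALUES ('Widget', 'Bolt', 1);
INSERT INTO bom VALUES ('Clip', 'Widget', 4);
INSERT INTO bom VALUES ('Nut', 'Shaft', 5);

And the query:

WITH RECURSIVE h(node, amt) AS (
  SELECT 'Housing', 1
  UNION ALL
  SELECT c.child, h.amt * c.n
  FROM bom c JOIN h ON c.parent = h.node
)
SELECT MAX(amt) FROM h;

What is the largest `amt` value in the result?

Base: (Housing, amt=1).
Iteration 1: components of {Housing} -> Cap = 1*3 = 3, Nut = 1*4 = 4.
Iteration 2: components of {Cap,Nut} -> Shaft = 4*5 = 20, Spring = 4*3 = 12.
Iteration 3: no further components; recursion stops.
amt values: 1, 4, 3, 12, 20; the maximum is 20.

20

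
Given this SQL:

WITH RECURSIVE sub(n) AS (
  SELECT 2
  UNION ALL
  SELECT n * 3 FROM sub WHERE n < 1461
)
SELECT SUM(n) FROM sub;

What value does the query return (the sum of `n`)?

Base: n=2.
Iteration 1: 2 < 1461 holds -> n = 2 * 3 = 6.
Iteration 2: 6 < 1461 holds -> n = 6 * 3 = 18.
Iteration 3: 18 < 1461 holds -> n = 18 * 3 = 54.
Iteration 4: 54 < 1461 holds -> n = 54 * 3 = 162.
Iteration 5: 162 < 1461 holds -> n = 162 * 3 = 486.
Iteration 6: 486 < 1461 holds -> n = 486 * 3 = 1458.
Iteration 7: 1458 < 1461 holds -> n = 1458 * 3 = 4374.
Iteration 8: 4374 < 1461 fails; recursion stops.
SUM(n) = 2 + 6 + 18 + 54 + 162 + 486 + 1458 + 4374 = 6560.

6560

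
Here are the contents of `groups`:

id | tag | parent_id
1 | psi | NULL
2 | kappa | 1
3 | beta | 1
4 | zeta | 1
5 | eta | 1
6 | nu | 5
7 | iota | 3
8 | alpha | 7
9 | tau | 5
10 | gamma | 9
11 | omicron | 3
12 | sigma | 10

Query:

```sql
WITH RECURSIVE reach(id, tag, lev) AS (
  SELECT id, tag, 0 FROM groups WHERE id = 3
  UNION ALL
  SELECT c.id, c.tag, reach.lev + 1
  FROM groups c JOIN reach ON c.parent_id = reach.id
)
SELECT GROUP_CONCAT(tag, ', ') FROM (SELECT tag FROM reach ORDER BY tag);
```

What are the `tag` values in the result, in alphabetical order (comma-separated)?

alpha, beta, iota, omicron

Base: id=3 (beta) at lev 0.
Iteration 1: rows with parent_id in {3} -> iota (id 7, lev 1), omicron (id 11, lev 1).
Iteration 2: rows with parent_id in {7,11} -> alpha (id 8, lev 2).
Iteration 3: no rows with parent_id in {8}; recursion stops.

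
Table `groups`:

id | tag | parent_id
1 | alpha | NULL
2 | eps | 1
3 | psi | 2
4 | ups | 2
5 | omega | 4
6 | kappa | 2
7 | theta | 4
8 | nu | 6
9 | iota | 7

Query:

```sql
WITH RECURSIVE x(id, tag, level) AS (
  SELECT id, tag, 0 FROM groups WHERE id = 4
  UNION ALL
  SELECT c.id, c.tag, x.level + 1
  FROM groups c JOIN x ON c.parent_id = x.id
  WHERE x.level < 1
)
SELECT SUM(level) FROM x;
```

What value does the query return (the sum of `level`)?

2

Base: id=4 (ups) at level 0.
Iteration 1: rows with parent_id in {4} -> omega (id 5, level 1), theta (id 7, level 1).
Iteration 2: level < 1 fails for all current rows; recursion stops.
SUM(level) = 0 + 1 + 1 = 2.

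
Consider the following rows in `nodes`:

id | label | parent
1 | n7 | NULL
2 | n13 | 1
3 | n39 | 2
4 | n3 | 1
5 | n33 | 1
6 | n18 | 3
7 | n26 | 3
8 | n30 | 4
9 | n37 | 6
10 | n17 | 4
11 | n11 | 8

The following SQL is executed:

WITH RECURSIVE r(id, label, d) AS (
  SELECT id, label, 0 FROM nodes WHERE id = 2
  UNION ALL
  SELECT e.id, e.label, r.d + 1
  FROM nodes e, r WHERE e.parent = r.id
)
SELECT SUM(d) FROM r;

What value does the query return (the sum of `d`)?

Base: id=2 (n13) at d 0.
Iteration 1: rows with parent in {2} -> n39 (id 3, d 1).
Iteration 2: rows with parent in {3} -> n18 (id 6, d 2), n26 (id 7, d 2).
Iteration 3: rows with parent in {6,7} -> n37 (id 9, d 3).
Iteration 4: no rows with parent in {9}; recursion stops.
SUM(d) = 0 + 1 + 2 + 2 + 3 = 8.

8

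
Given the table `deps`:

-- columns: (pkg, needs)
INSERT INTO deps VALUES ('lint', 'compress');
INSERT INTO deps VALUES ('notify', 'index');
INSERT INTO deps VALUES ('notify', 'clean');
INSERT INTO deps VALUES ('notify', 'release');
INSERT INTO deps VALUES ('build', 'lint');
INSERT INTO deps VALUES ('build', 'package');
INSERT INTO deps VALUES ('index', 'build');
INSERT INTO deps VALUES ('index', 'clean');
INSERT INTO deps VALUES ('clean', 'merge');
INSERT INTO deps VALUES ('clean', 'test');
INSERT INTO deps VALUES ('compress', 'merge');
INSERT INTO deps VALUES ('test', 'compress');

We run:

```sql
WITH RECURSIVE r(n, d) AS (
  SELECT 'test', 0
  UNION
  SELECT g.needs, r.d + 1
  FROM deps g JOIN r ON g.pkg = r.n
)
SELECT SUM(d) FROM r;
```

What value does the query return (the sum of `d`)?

3

Base: (test, d=0).
Iteration 1: edges from {test} -> (compress, d=1).
Iteration 2: edges from {compress} -> (merge, d=2).
Iteration 3: no outgoing edges from {merge}; recursion stops.
SUM(d) = 0 + 1 + 2 = 3.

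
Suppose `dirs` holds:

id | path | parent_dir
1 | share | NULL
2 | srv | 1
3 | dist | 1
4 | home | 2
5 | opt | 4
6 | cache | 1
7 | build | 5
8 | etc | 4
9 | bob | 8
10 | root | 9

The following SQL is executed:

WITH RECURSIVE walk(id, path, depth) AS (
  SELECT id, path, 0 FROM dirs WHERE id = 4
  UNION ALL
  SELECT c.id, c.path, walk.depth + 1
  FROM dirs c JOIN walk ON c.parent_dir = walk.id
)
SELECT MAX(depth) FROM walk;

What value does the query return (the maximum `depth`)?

Base: id=4 (home) at depth 0.
Iteration 1: rows with parent_dir in {4} -> opt (id 5, depth 1), etc (id 8, depth 1).
Iteration 2: rows with parent_dir in {5,8} -> build (id 7, depth 2), bob (id 9, depth 2).
Iteration 3: rows with parent_dir in {7,9} -> root (id 10, depth 3).
Iteration 4: no rows with parent_dir in {10}; recursion stops.
depth values: 0, 1, 1, 2, 2, 3; the maximum is 3.

3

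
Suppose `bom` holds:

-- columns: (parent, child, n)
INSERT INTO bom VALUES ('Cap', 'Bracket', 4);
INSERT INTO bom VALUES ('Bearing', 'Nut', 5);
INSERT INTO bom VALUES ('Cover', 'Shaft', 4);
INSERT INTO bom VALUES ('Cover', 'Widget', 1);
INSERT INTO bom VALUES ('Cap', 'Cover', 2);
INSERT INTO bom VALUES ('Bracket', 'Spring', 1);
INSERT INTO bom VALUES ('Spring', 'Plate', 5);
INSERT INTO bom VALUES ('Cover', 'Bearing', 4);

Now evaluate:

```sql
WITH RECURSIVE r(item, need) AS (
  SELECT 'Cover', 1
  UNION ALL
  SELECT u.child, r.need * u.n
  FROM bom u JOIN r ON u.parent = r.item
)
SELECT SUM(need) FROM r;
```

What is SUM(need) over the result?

30

Base: (Cover, need=1).
Iteration 1: components of {Cover} -> Bearing = 1*4 = 4, Shaft = 1*4 = 4, Widget = 1*1 = 1.
Iteration 2: components of {Bearing,Shaft,Widget} -> Nut = 4*5 = 20.
Iteration 3: no further components; recursion stops.
SUM(need) = 1 + 4 + 1 + 4 + 20 = 30.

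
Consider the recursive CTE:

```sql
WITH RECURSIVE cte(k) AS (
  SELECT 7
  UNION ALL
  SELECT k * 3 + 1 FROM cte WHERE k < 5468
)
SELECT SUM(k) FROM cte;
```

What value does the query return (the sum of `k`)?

Base: k=7.
Iteration 1: 7 < 5468 holds -> k = 7 * 3 + 1 = 22.
Iteration 2: 22 < 5468 holds -> k = 22 * 3 + 1 = 67.
Iteration 3: 67 < 5468 holds -> k = 67 * 3 + 1 = 202.
Iteration 4: 202 < 5468 holds -> k = 202 * 3 + 1 = 607.
Iteration 5: 607 < 5468 holds -> k = 607 * 3 + 1 = 1822.
Iteration 6: 1822 < 5468 holds -> k = 1822 * 3 + 1 = 5467.
Iteration 7: 5467 < 5468 holds -> k = 5467 * 3 + 1 = 16402.
Iteration 8: 16402 < 5468 fails; recursion stops.
SUM(k) = 7 + 22 + 67 + 202 + 607 + 1822 + 5467 + 16402 = 24596.

24596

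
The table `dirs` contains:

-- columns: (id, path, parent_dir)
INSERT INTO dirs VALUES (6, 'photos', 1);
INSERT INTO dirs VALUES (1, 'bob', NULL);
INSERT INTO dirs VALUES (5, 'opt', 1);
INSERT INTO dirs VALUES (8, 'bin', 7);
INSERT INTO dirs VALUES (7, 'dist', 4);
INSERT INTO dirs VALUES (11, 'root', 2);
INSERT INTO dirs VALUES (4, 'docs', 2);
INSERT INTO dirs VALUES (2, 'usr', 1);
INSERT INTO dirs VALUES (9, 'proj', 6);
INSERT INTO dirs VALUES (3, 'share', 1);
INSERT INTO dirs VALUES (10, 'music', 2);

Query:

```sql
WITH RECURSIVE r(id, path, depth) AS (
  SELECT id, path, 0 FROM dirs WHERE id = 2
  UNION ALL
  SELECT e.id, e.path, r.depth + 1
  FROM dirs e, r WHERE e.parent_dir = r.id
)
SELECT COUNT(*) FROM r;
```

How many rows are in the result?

6

Base: id=2 (usr) at depth 0.
Iteration 1: rows with parent_dir in {2} -> docs (id 4, depth 1), music (id 10, depth 1), root (id 11, depth 1).
Iteration 2: rows with parent_dir in {4,10,11} -> dist (id 7, depth 2).
Iteration 3: rows with parent_dir in {7} -> bin (id 8, depth 3).
Iteration 4: no rows with parent_dir in {8}; recursion stops.
Total rows emitted: 6.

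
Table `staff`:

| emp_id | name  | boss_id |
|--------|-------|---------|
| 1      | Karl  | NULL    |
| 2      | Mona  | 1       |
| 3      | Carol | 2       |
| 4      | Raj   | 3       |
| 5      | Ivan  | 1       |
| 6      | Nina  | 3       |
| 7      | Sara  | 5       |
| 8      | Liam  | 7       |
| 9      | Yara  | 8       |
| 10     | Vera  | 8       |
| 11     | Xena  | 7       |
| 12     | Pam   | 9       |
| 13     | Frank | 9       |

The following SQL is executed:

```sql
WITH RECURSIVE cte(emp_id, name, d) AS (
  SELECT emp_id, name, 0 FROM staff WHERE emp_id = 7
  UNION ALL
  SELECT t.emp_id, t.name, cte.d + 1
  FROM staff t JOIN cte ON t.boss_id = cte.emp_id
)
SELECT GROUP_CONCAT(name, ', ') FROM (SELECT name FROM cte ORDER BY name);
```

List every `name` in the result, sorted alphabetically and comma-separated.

Frank, Liam, Pam, Sara, Vera, Xena, Yara

Base: emp_id=7 (Sara) at d 0.
Iteration 1: rows with boss_id in {7} -> Liam (id 8, d 1), Xena (id 11, d 1).
Iteration 2: rows with boss_id in {8,11} -> Yara (id 9, d 2), Vera (id 10, d 2).
Iteration 3: rows with boss_id in {9,10} -> Pam (id 12, d 3), Frank (id 13, d 3).
Iteration 4: no rows with boss_id in {12,13}; recursion stops.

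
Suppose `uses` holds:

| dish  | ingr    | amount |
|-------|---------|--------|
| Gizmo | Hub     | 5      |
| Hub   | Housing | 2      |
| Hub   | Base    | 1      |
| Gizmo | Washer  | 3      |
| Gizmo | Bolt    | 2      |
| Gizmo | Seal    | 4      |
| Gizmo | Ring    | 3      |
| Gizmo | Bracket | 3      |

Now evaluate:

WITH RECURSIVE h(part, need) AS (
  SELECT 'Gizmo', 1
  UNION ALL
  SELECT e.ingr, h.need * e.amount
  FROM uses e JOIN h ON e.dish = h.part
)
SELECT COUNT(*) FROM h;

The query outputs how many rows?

Base: (Gizmo, need=1).
Iteration 1: components of {Gizmo} -> Bolt = 1*2 = 2, Bracket = 1*3 = 3, Hub = 1*5 = 5, Ring = 1*3 = 3, Seal = 1*4 = 4, Washer = 1*3 = 3.
Iteration 2: components of {Bolt,Bracket,Hub,Ring,Seal,Washer} -> Base = 5*1 = 5, Housing = 5*2 = 10.
Iteration 3: no further components; recursion stops.
Total rows emitted: 9.

9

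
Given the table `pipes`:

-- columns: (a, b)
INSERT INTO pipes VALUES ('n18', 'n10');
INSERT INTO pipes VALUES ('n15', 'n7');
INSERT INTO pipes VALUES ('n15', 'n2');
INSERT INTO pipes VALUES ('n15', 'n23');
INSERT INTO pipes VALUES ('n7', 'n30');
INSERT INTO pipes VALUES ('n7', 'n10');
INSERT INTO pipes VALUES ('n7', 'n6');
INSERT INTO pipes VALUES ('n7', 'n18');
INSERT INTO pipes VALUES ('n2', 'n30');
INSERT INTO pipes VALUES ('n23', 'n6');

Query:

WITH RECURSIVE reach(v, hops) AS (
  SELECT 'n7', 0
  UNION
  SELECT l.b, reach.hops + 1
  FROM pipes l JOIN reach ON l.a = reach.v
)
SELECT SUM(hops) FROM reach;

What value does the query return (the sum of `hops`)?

6

Base: (n7, hops=0).
Iteration 1: edges from {n7} -> (n10, hops=1), (n18, hops=1), (n30, hops=1), (n6, hops=1).
Iteration 2: edges from {n10,n18,n30,n6} -> (n10, hops=2).
Iteration 3: no outgoing edges from {n10}; recursion stops.
SUM(hops) = 0 + 1 + 1 + 1 + 1 + 2 = 6.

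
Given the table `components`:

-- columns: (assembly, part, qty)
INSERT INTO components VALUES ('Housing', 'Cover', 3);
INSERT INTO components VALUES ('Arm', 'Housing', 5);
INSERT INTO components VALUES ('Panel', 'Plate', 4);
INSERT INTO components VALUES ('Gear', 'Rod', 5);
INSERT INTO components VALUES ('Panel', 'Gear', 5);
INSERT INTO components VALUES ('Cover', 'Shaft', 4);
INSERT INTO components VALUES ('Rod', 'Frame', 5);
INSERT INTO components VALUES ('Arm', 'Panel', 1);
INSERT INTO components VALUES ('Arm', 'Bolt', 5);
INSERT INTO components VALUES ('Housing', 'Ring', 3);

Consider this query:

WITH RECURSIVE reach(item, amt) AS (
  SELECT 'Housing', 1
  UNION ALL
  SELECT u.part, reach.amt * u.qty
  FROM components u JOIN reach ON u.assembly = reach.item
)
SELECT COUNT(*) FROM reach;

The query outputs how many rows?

4

Base: (Housing, amt=1).
Iteration 1: components of {Housing} -> Cover = 1*3 = 3, Ring = 1*3 = 3.
Iteration 2: components of {Cover,Ring} -> Shaft = 3*4 = 12.
Iteration 3: no further components; recursion stops.
Total rows emitted: 4.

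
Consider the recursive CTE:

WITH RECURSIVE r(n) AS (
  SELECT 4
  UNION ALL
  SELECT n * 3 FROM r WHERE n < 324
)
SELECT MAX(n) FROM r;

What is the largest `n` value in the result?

324

Base: n=4.
Iteration 1: 4 < 324 holds -> n = 4 * 3 = 12.
Iteration 2: 12 < 324 holds -> n = 12 * 3 = 36.
Iteration 3: 36 < 324 holds -> n = 36 * 3 = 108.
Iteration 4: 108 < 324 holds -> n = 108 * 3 = 324.
Iteration 5: 324 < 324 fails; recursion stops.
n values: 4, 12, 36, 108, 324; the maximum is 324.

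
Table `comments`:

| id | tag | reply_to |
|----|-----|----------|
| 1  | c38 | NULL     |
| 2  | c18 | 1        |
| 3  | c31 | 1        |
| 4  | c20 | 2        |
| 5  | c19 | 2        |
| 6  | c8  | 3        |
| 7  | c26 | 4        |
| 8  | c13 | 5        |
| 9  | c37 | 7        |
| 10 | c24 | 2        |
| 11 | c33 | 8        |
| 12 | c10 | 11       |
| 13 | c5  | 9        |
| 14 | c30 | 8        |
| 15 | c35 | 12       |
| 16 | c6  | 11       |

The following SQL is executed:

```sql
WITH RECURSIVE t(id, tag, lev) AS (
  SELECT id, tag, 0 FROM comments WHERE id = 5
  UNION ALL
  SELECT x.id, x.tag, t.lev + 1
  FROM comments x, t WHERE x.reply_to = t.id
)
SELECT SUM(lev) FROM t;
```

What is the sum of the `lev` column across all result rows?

15

Base: id=5 (c19) at lev 0.
Iteration 1: rows with reply_to in {5} -> c13 (id 8, lev 1).
Iteration 2: rows with reply_to in {8} -> c33 (id 11, lev 2), c30 (id 14, lev 2).
Iteration 3: rows with reply_to in {11,14} -> c10 (id 12, lev 3), c6 (id 16, lev 3).
Iteration 4: rows with reply_to in {12,16} -> c35 (id 15, lev 4).
Iteration 5: no rows with reply_to in {15}; recursion stops.
SUM(lev) = 0 + 1 + 2 + 2 + 3 + 3 + 4 = 15.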